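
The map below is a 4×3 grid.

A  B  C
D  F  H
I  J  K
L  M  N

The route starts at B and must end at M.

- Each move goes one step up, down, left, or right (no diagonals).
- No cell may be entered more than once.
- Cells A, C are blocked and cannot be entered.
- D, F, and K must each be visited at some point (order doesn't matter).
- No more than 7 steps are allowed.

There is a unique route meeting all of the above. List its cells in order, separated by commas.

B, F, D, I, J, K, N, M

The budget equals the shortest possible length, so every move has to be on a shortest route through the required cells.
Route from B: down 1 to F, left 1 to D, down 1 to I, right 2 to K, down 1 to N, left 1 to M — 7 moves in all.
Check: all required cells visited; 7 ≤ 7 moves.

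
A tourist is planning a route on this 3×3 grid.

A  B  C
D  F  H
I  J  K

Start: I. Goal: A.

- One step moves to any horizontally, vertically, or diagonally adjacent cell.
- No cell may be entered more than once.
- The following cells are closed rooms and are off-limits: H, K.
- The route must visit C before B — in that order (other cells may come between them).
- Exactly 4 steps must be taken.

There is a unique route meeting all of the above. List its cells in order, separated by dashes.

The waypoints must appear in the order C, B, with no cell reused.
Route from I: 2× up-right (reaching C), 2× left (reaching A) — 4 moves in all.
Check: order respected (C at step 2, B at step 3); 4 moves as required.

I - F - C - B - A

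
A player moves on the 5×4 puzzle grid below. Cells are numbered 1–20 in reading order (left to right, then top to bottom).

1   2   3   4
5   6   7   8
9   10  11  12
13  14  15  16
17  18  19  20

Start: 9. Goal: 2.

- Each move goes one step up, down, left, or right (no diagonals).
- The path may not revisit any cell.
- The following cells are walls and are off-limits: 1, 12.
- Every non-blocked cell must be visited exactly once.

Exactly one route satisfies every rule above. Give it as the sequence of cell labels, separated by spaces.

Need to visit all 18 open cells exactly once, starting at 9 and ending at 2.
Route from 9: up 1 to 5, right 1 to 6, down 2 to 14, left 1 to 13, down 1 to 17, right 3 to 20, up 1 to 16, left 1 to 15, up 2 to 7, right 1 to 8, up 1 to 4, left 2 to 2 — 17 moves in all.
Check: all 18 open cells covered.

9 5 6 10 14 13 17 18 19 20 16 15 11 7 8 4 3 2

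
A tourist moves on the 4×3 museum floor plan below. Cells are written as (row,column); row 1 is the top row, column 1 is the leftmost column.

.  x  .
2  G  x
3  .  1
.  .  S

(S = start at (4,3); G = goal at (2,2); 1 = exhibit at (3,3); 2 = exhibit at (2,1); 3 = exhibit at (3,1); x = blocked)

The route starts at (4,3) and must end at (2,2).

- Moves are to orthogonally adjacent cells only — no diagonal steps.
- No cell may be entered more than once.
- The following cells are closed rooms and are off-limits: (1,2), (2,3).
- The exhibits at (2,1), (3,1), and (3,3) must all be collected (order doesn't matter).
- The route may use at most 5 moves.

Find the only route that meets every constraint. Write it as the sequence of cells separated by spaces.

(4,3) (3,3) (3,2) (3,1) (2,1) (2,2)

The 5-move cap with required stops at (2,1), (3,1), (3,3) leaves no slack for detours.
Route from (4,3): up to (3,3), 2× left (reaching (3,1)), up to (2,1), right to (2,2) — 5 moves in all.
Check: all required cells visited; 5 ≤ 5 moves.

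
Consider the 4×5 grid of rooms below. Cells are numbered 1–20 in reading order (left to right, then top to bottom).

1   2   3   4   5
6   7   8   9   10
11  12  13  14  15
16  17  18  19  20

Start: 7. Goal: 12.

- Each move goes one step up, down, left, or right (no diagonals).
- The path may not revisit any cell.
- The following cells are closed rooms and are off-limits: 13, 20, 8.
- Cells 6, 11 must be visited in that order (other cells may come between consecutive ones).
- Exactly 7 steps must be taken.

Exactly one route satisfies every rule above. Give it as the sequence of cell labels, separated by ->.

The waypoints must appear in the order 6, 11, with no cell reused.
Route from 7: up to 2, left to 1, 3× down (reaching 16), right to 17, up to 12 — 7 moves in all.
Check: order respected (6 at step 3, 11 at step 4); 7 moves as required.

7 -> 2 -> 1 -> 6 -> 11 -> 16 -> 17 -> 12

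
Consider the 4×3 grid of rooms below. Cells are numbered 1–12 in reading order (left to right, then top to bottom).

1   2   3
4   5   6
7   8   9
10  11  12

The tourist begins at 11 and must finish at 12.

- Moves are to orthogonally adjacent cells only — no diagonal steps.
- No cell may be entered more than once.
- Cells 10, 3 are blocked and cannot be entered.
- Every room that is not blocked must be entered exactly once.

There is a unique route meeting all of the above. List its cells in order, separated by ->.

Need to visit all 10 open cells exactly once, starting at 11 and ending at 12.
Cell 7 has only two open neighbours (4 and 8), so the path must pass straight through it: one of those is the cell it's entered from and the other is where it exits.
Route from 11: up to 8, left to 7, 2× up (reaching 1), right to 2, down to 5, right to 6, 2× down (reaching 12) — 9 moves in all.
Check: all 10 open cells covered.

11 -> 8 -> 7 -> 4 -> 1 -> 2 -> 5 -> 6 -> 9 -> 12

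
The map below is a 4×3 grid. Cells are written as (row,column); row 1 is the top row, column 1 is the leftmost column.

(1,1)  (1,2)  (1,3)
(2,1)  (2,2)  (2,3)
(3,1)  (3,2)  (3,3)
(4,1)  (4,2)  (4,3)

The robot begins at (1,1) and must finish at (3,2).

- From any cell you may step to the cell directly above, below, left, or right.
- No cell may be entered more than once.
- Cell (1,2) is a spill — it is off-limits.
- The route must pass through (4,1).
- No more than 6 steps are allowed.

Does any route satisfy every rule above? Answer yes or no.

One route that works: (1,1) → (2,1) → (3,1) → (4,1) → (4,2) → (3,2).

yes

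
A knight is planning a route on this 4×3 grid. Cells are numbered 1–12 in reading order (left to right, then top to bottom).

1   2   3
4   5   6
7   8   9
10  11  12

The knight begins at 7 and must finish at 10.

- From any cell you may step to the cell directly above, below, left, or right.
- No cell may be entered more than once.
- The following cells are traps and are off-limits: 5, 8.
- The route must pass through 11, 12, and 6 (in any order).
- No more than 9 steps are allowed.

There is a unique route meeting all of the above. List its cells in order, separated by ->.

7 -> 4 -> 1 -> 2 -> 3 -> 6 -> 9 -> 12 -> 11 -> 10

The budget equals the shortest possible length, so every move has to be on a shortest route through the required cells.
Route from 7: up 2 to 1, right 2 to 3, down 3 to 12, left 2 to 10 — 9 moves in all.
Check: all required cells visited; 9 ≤ 9 moves.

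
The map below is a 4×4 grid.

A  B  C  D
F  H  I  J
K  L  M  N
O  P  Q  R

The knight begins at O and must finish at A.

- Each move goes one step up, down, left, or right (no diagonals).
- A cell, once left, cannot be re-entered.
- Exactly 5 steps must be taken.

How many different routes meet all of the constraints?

6

Need simple routes of exactly 5 moves from O to A (Manhattan distance 3, so 1 moves are spent on a detour and 1 undoing it).
Enumerating: O K F H B A | O K L H B A | O K L H F A | O P L H B A | O P L H F A | O P L K F A.
That gives 6 routes.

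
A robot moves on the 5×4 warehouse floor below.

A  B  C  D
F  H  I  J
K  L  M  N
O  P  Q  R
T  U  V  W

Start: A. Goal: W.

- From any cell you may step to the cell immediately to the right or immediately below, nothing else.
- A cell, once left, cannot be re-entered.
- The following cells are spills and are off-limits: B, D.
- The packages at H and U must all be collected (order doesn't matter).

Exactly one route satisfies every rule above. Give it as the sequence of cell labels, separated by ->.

A -> F -> H -> L -> P -> U -> V -> W

Moves only go right or down, so the column and row indices never decrease.
Route from A: down 1 to F, right 1 to H, down 3 to U, right 2 to W — 7 moves in all.
Check: all required cells visited.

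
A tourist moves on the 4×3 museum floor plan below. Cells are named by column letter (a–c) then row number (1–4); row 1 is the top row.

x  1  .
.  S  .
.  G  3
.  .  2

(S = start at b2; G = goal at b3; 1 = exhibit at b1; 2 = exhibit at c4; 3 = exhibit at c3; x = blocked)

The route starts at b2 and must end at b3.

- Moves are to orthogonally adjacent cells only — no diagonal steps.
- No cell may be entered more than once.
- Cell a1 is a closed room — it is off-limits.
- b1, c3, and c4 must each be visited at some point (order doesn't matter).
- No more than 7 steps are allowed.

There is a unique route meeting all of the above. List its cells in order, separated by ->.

b2 -> b1 -> c1 -> c2 -> c3 -> c4 -> b4 -> b3

Any route must reach b1, c3, and c4 and still end at b3 within 7 moves, so the order of the required stops is forced.
Route from b2: up 1 to b1, right 1 to c1, down 3 to c4, left 1 to b4, up 1 to b3 — 7 moves in all.
Check: all required cells visited; 7 ≤ 7 moves.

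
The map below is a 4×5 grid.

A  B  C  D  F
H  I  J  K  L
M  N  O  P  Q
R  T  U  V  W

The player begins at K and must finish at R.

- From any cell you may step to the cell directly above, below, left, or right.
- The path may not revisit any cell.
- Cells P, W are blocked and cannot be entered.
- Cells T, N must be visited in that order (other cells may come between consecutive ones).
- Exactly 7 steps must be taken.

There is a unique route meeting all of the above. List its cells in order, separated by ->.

K -> J -> O -> U -> T -> N -> M -> R

The waypoints must appear in the order T, N, with no cell reused.
Route from K: left 1 to J, down 2 to U, left 1 to T, up 1 to N, left 1 to M, down 1 to R — 7 moves in all.
Check: order respected (T at step 4, N at step 5); 7 moves as required.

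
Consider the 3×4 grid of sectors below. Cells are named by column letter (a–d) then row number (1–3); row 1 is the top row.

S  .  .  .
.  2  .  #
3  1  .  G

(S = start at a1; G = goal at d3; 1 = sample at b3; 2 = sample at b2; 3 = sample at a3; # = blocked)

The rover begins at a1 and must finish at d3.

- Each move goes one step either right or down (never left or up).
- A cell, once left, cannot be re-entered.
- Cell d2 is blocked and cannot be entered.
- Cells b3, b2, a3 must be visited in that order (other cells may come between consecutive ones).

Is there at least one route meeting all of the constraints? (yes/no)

no

b2 lies above b3, so going from b3 to b2 would need an upward move — but moves only go right/down, so b3 cannot be visited before b2.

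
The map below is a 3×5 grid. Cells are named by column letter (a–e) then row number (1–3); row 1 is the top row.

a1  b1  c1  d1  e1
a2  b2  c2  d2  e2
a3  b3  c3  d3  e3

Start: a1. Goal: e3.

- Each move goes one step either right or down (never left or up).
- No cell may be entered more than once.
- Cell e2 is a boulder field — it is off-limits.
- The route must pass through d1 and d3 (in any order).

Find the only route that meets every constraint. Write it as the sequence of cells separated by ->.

Moves only go right or down, so the column and row indices never decrease.
Route from a1: 3× right (reaching d1), 2× down (reaching d3), right to e3 — 6 moves in all.
Check: all required cells visited.

a1 -> b1 -> c1 -> d1 -> d2 -> d3 -> e3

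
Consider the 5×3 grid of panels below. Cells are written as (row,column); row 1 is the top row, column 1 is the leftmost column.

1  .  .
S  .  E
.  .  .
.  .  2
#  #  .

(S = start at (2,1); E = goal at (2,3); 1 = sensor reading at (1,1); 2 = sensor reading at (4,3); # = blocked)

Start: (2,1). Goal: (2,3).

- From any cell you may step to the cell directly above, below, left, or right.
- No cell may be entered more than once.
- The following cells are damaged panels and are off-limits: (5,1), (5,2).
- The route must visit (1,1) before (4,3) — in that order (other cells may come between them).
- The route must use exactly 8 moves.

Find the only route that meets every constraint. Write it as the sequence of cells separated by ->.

(2,1) -> (1,1) -> (1,2) -> (2,2) -> (3,2) -> (4,2) -> (4,3) -> (3,3) -> (2,3)

The waypoints must appear in the order (1,1), (4,3), with no cell reused.
Route from (2,1): up to (1,1), right to (1,2), 3× down (reaching (4,2)), right to (4,3), 2× up (reaching (2,3)) — 8 moves in all.
Check: order respected (1 at step 1, 2 at step 6); 8 moves as required.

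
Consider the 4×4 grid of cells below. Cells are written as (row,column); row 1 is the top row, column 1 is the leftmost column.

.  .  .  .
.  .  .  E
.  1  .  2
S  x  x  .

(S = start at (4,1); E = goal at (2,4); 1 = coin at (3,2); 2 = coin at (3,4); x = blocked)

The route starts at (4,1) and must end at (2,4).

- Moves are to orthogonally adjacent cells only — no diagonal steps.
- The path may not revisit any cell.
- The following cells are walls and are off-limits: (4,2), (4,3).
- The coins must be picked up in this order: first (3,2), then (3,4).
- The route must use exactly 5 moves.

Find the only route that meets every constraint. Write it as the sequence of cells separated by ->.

The waypoints must appear in the order (3,2), (3,4), with no cell reused.
Route from (4,1): up to (3,1), 3× right (reaching (3,4)), up to (2,4) — 5 moves in all.
Check: order respected (1 at step 2, 2 at step 4); 5 moves as required.

(4,1) -> (3,1) -> (3,2) -> (3,3) -> (3,4) -> (2,4)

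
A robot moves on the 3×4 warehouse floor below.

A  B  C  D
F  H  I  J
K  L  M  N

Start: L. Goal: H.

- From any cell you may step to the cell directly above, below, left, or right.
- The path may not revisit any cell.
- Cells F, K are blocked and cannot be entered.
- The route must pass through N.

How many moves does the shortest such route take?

Any route passes through N somewhere between L and H. Summing Manhattan distances along the two legs (L → N → H) gives a lower bound of 2 + 3 = 5 moves.
A route of 5 moves achieves this: L → M → N → J → I → H.
Since 5 matches the lower bound, it is optimal.

5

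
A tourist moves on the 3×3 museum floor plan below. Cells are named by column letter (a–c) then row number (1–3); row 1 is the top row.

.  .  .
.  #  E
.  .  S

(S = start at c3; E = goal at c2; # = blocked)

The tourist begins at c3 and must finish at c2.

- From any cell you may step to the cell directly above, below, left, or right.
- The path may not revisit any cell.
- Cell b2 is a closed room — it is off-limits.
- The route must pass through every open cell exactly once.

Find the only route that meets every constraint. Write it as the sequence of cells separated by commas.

c3, b3, a3, a2, a1, b1, c1, c2

Need to visit all 8 open cells exactly once, starting at c3 and ending at c2.
Cell b1 has only two open neighbours (a1 and c1), so the path must pass straight through it: one of those is the cell it's entered from and the other is where it exits.
Route from c3: left 2 to a3, up 2 to a1, right 2 to c1, down 1 to c2 — 7 moves in all.
Check: all 8 open cells covered.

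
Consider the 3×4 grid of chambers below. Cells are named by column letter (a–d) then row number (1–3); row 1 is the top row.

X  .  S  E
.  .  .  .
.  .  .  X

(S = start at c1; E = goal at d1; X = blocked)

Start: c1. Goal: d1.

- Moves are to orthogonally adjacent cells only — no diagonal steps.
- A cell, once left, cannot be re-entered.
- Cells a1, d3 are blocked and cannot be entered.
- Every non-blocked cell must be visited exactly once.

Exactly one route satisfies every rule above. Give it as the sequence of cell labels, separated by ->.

Need to visit all 10 open cells exactly once, starting at c1 and ending at d1.
Route from c1: left to b1, down to b2, left to a2, down to a3, 2× right (reaching c3), up to c2, right to d2, up to d1 — 9 moves in all.
Check: all 10 open cells covered.

c1 -> b1 -> b2 -> a2 -> a3 -> b3 -> c3 -> c2 -> d2 -> d1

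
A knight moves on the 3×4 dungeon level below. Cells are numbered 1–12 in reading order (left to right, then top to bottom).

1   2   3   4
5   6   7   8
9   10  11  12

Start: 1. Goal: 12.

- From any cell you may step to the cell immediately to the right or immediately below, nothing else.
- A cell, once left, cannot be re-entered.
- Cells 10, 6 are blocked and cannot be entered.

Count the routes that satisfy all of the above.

A right/down-only route from 1 to 12 makes exactly 2 down-moves and 3 right-moves in some order.
With no other constraints that would be C(5,2) = 10 routes.
Subtract routes through each blocked cell (inclusion–exclusion for overlaps): − through 6: 6 − through 10: 3 + through 6&10: 2 → 3.
That gives 3 routes.

3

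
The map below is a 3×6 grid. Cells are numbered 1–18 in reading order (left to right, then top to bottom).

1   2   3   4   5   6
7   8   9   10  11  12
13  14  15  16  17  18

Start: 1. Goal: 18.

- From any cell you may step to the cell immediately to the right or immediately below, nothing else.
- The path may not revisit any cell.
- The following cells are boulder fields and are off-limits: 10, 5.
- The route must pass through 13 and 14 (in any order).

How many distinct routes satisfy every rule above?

A right/down-only route from 1 to 18 makes exactly 2 down-moves and 5 right-moves in some order.
With no other constraints that would be C(7,2) = 21 routes.
A monotone route can only reach the required cells in the order 13, 14, so split there and multiply the segment counts (each segment already excludes blocked cells): 1→13: 1; 13→14: 1; 14→18: 1; product = 1.
That gives 1 route.

1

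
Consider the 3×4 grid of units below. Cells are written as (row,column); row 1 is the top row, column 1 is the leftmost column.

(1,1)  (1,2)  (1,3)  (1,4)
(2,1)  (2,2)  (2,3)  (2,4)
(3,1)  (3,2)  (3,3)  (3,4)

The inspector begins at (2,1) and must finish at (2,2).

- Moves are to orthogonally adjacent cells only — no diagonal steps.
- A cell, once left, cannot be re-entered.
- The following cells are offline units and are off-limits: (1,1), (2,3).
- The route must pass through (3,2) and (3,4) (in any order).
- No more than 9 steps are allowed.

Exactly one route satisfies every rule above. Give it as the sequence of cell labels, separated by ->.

Any route must reach (3,2) and (3,4) and still end at (2,2) within 9 moves, so the order of the required stops is forced.
Route from (2,1): down to (3,1), 3× right (reaching (3,4)), 2× up (reaching (1,4)), 2× left (reaching (1,2)), down to (2,2) — 9 moves in all.
Check: all required cells visited; 9 ≤ 9 moves.

(2,1) -> (3,1) -> (3,2) -> (3,3) -> (3,4) -> (2,4) -> (1,4) -> (1,3) -> (1,2) -> (2,2)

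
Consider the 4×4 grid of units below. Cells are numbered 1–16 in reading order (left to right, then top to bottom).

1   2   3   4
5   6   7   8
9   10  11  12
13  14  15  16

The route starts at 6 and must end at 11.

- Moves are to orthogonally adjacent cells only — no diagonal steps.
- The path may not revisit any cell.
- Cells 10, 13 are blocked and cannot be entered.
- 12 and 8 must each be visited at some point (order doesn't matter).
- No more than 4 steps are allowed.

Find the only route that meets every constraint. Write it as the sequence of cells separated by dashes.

Any route must reach 12 and 8 and still end at 11 within 4 moves, so the order of the required stops is forced.
Route from 6: right 2 to 8, down 1 to 12, left 1 to 11 — 4 moves in all.
Check: all required cells visited; 4 ≤ 4 moves.

6 - 7 - 8 - 12 - 11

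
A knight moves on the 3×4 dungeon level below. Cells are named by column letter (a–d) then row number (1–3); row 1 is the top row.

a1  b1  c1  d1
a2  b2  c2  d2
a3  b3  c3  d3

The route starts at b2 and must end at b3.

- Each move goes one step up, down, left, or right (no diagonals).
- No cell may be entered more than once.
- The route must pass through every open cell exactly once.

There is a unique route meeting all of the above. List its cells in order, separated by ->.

b2 -> c2 -> c3 -> d3 -> d2 -> d1 -> c1 -> b1 -> a1 -> a2 -> a3 -> b3

Need to visit all 12 open cells exactly once, starting at b2 and ending at b3.
Cell d1 has only two open neighbours (d2 and c1), so the path must pass straight through it: one of those is the cell it's entered from and the other is where it exits.
Route from b2: right to c2, down to c3, right to d3, 2× up (reaching d1), 3× left (reaching a1), 2× down (reaching a3), right to b3 — 11 moves in all.
Check: all 12 open cells covered.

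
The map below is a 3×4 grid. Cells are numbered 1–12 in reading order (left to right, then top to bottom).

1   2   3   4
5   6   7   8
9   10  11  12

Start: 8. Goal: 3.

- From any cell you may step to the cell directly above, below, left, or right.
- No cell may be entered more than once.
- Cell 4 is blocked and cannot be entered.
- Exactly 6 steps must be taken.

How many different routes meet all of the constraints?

5

Need simple routes of exactly 6 moves from 8 to 3 (Manhattan distance 2, so 2 moves are spent on a detour and 2 undoing it).
Enumerating: 8 12 11 7 6 2 3 | 8 12 11 10 6 2 3 | 8 12 11 10 6 7 3 | 8 7 11 10 6 2 3 | 8 7 6 5 1 2 3.
That gives 5 routes.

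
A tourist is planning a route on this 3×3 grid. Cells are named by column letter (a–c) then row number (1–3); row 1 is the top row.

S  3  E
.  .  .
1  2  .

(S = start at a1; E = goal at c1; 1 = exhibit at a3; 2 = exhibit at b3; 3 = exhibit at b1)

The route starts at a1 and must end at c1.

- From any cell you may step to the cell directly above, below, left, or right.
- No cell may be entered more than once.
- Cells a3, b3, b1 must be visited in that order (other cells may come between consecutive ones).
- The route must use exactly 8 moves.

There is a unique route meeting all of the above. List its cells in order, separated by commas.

The waypoints must appear in the order a3, b3, b1, with no cell reused.
Route from a1: 2× down (reaching a3), 2× right (reaching c3), up to c2, left to b2, up to b1, right to c1 — 8 moves in all.
Check: order respected (1 at step 2, 2 at step 3, 3 at step 7); 8 moves as required.

a1, a2, a3, b3, c3, c2, b2, b1, c1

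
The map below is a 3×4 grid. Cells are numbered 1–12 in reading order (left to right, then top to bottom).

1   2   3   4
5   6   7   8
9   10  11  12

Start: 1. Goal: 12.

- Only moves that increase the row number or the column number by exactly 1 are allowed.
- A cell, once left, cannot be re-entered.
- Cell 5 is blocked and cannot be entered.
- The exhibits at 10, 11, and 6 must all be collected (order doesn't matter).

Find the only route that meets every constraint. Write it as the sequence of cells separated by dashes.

Moves only go right or down, so the column and row indices never decrease.
Route from 1: right 1 to 2, down 2 to 10, right 2 to 12 — 5 moves in all.
Check: all required cells visited.

1 - 2 - 6 - 10 - 11 - 12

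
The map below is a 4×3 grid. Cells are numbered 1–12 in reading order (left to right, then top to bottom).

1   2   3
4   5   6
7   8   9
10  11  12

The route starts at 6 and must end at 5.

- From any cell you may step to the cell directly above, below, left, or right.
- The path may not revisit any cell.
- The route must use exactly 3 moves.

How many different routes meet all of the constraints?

2

Need simple routes of exactly 3 moves from 6 to 5 (Manhattan distance 1, so 1 moves are spent on a detour and 1 undoing it).
Enumerating: 6 3 2 5 | 6 9 8 5.
That gives 2 routes.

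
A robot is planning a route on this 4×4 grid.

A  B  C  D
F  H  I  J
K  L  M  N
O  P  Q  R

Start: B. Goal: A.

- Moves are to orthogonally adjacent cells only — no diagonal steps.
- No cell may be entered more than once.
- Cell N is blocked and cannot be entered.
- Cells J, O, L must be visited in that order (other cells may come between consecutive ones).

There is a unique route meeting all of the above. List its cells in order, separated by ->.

B -> C -> D -> J -> I -> M -> Q -> P -> O -> K -> L -> H -> F -> A

The waypoints must appear in the order J, O, L, with no cell reused.
Route from B: 2× right (reaching D), down to J, left to I, 2× down (reaching Q), 2× left (reaching O), up to K, right to L, up to H, left to F, up to A — 13 moves in all.
Check: order respected (J at step 3, O at step 8, L at step 10).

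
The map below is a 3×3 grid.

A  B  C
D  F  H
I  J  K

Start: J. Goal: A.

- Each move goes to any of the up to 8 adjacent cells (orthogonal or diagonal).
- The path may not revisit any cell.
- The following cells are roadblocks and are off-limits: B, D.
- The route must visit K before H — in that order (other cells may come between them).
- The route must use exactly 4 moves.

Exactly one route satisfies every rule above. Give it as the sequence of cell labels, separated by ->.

J -> K -> H -> F -> A

The waypoints must appear in the order K, H, with no cell reused.
Route from J: right 1 to K, up 1 to H, left 1 to F, up-left 1 to A — 4 moves in all.
Check: order respected (K at step 1, H at step 2); 4 moves as required.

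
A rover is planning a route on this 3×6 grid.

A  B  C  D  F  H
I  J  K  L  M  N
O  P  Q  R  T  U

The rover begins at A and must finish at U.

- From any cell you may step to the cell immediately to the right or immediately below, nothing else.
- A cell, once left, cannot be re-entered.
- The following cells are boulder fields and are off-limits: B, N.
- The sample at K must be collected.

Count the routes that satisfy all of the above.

A right/down-only route from A to U makes exactly 2 down-moves and 5 right-moves in some order.
With no other constraints that would be C(7,2) = 21 routes.
Split at K and multiply the segment counts (each segment already excludes blocked cells): A→K: 1; K→U: 3; product = 3.
That gives 3 routes.

3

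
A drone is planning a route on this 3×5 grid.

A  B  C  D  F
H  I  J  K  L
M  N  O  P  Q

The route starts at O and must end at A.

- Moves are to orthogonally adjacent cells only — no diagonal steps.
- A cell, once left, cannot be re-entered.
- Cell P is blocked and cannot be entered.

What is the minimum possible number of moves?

4

The Manhattan distance from O to A is |3−1| + |3−1| = 4, so at least 4 moves are needed.
A route of 4 moves achieves this: O → J → C → B → A.
Since 4 matches the lower bound, it is optimal.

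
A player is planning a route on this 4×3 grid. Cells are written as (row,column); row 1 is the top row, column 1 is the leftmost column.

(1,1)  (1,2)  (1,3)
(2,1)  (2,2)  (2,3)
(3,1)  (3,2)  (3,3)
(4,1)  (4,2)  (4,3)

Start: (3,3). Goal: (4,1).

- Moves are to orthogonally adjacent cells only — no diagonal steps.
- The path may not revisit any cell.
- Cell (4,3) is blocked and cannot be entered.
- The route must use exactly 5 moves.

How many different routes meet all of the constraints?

Need simple routes of exactly 5 moves from (3,3) to (4,1) (Manhattan distance 3, so 1 moves are spent on a detour and 1 undoing it).
Enumerating: (3,3) (2,3) (2,2) (3,2) (4,2) (4,1) | (3,3) (2,3) (2,2) (3,2) (3,1) (4,1) | (3,3) (2,3) (2,2) (2,1) (3,1) (4,1) | (3,3) (3,2) (2,2) (2,1) (3,1) (4,1).
That gives 4 routes.

4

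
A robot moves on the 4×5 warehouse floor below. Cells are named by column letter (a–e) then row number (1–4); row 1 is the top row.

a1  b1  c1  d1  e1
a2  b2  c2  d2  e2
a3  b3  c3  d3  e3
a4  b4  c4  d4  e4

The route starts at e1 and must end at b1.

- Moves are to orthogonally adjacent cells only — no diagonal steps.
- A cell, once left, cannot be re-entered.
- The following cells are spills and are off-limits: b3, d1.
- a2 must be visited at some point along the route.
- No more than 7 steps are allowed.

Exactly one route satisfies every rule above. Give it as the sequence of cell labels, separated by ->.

e1 -> e2 -> d2 -> c2 -> b2 -> a2 -> a1 -> b1

The budget equals the shortest possible length, so every move has to be on a shortest route through the required cells.
Route from e1: down to e2, 4× left (reaching a2), up to a1, right to b1 — 7 moves in all.
Check: all required cells visited; 7 ≤ 7 moves.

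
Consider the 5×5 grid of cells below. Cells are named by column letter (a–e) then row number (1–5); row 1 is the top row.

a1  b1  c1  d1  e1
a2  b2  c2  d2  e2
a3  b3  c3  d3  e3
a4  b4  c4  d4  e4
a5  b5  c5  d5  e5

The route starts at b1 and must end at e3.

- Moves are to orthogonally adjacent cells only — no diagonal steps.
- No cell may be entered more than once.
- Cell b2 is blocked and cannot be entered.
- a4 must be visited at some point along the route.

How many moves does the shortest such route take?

Any route passes through a4 somewhere between b1 and e3. Summing Manhattan distances along the two legs (b1 → a4 → e3) gives a lower bound of 4 + 5 = 9 moves.
A route of 9 moves achieves this: b1 → a1 → a2 → a3 → a4 → b4 → b3 → c3 → d3 → e3.
Since 9 matches the lower bound, it is optimal.

9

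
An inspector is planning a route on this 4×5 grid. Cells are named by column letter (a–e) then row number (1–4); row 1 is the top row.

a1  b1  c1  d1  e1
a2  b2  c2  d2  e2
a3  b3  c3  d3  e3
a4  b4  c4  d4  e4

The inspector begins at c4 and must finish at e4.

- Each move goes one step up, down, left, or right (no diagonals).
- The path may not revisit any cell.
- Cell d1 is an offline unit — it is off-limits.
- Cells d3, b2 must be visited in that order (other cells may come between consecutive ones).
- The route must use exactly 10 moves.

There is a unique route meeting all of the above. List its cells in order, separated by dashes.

The waypoints must appear in the order d3, b2, with no cell reused.
Route from c4: right to d4, up to d3, 2× left (reaching b3), up to b2, 3× right (reaching e2), 2× down (reaching e4) — 10 moves in all.
Check: order respected (d3 at step 2, b2 at step 5); 10 moves as required.

c4 - d4 - d3 - c3 - b3 - b2 - c2 - d2 - e2 - e3 - e4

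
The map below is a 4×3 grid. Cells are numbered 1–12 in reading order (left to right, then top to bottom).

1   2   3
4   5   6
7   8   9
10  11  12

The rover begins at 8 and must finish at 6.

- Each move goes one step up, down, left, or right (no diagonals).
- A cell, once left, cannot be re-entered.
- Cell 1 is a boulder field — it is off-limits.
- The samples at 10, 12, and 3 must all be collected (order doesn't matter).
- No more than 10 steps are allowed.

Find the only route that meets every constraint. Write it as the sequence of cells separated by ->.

The budget equals the shortest possible length, so every move has to be on a shortest route through the required cells.
Route from 8: right 1 to 9, down 1 to 12, left 2 to 10, up 2 to 4, right 1 to 5, up 1 to 2, right 1 to 3, down 1 to 6 — 10 moves in all.
Check: all required cells visited; 10 ≤ 10 moves.

8 -> 9 -> 12 -> 11 -> 10 -> 7 -> 4 -> 5 -> 2 -> 3 -> 6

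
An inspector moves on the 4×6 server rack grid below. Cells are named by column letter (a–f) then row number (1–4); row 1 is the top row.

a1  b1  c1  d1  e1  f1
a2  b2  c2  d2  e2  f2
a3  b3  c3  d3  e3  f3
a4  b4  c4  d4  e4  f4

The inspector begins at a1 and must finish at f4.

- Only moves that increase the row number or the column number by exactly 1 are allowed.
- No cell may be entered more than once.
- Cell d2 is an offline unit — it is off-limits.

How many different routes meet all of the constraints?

A right/down-only route from a1 to f4 makes exactly 3 down-moves and 5 right-moves in some order.
With no other constraints that would be C(8,3) = 56 routes.
Subtract routes through each blocked cell (inclusion–exclusion for overlaps): − through d2: 24 → 32.
That gives 32 routes.

32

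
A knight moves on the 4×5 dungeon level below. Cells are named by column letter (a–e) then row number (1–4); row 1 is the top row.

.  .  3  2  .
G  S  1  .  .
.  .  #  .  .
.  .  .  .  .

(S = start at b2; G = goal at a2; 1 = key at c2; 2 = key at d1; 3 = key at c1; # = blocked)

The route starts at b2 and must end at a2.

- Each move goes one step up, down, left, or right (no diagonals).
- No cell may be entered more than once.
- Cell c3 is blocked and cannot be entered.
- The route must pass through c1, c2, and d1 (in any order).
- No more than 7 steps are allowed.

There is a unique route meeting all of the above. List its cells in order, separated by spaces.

The budget equals the shortest possible length, so every move has to be on a shortest route through the required cells.
Route from b2: 2× right (reaching d2), up to d1, 3× left (reaching a1), down to a2 — 7 moves in all.
Check: all required cells visited; 7 ≤ 7 moves.

b2 c2 d2 d1 c1 b1 a1 a2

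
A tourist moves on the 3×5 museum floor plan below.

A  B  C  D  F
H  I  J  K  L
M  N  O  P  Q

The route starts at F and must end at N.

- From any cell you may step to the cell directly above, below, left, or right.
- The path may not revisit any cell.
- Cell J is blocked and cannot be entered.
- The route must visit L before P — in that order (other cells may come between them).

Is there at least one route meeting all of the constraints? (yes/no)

yes

One route that works: F → L → Q → P → O → N.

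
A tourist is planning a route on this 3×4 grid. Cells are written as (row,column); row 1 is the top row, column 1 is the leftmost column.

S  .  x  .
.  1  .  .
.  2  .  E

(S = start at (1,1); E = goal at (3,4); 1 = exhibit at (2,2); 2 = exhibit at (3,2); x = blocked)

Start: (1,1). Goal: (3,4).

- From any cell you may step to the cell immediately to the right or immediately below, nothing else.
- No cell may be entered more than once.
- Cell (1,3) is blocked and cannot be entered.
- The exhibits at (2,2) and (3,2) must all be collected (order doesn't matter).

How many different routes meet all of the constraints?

2

A right/down-only route from (1,1) to (3,4) makes exactly 2 down-moves and 3 right-moves in some order.
With no other constraints that would be C(5,2) = 10 routes.
A monotone route can only reach the required cells in the order (2,2), (3,2), so split there and multiply the segment counts (each segment already excludes blocked cells): (1,1)→(2,2): 2; (2,2)→(3,2): 1; (3,2)→(3,4): 1; product = 2.
That gives 2 routes.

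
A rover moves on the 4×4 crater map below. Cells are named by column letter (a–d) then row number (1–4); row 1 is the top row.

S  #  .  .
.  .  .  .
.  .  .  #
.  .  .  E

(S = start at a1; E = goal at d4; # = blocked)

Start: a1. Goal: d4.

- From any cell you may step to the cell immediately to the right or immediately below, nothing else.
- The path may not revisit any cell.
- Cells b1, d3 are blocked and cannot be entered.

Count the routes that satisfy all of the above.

A right/down-only route from a1 to d4 makes exactly 3 down-moves and 3 right-moves in some order.
With no other constraints that would be C(6,3) = 20 routes.
Subtract routes through each blocked cell (inclusion–exclusion for overlaps): − through b1: 10 − through d3: 10 + through b1&d3: 6 → 6.
That gives 6 routes.

6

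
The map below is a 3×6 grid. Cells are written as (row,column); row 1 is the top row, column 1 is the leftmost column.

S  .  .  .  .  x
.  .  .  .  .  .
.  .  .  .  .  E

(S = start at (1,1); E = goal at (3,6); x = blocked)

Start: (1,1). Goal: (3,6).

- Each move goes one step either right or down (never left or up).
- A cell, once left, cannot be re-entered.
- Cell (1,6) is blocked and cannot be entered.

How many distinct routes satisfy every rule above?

20

A right/down-only route from (1,1) to (3,6) makes exactly 2 down-moves and 5 right-moves in some order.
With no other constraints that would be C(7,2) = 21 routes.
Subtract routes through each blocked cell (inclusion–exclusion for overlaps): − through (1,6): 1 → 20.
That gives 20 routes.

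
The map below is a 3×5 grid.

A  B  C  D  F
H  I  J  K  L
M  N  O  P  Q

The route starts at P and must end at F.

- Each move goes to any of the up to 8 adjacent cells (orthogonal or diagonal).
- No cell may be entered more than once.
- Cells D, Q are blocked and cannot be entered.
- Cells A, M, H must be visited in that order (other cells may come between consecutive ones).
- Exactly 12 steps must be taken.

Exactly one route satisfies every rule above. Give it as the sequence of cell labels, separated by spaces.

P J C B A I M H N O K L F

The waypoints must appear in the order A, M, H, with no cell reused.
Route from P: up-left 1 to J, up 1 to C, left 2 to A, down-right 1 to I, down-left 1 to M, up 1 to H, down-right 1 to N, right 1 to O, up-right 1 to K, right 1 to L, up 1 to F — 12 moves in all.
Check: order respected (A at step 4, M at step 6, H at step 7); 12 moves as required.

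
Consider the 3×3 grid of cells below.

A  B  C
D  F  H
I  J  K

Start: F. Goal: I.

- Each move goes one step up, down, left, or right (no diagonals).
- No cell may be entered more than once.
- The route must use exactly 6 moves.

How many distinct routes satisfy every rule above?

2

Need simple routes of exactly 6 moves from F to I (Manhattan distance 2, so 2 moves are spent on a detour and 2 undoing it).
Enumerating: F B C H K J I | F H C B A D I.
That gives 2 routes.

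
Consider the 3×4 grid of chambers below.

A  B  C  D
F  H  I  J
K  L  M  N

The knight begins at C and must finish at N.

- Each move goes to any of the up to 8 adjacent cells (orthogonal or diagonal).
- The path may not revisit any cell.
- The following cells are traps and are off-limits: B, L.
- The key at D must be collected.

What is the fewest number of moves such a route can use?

Any route passes through D somewhere between C and N. Summing Chebyshev distances along the two legs (C → D → N) gives a lower bound of 1 + 2 = 3 moves.
A route of 3 moves achieves this: C → D → I → N.
Since 3 matches the lower bound, it is optimal.

3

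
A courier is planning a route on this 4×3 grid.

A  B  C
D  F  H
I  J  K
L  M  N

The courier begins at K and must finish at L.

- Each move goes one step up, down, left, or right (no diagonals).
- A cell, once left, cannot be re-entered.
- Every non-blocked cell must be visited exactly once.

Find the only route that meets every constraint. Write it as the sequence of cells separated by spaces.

Need to visit all 12 open cells exactly once, starting at K and ending at L.
Cell C has only two open neighbours (H and B), so the path must pass straight through it: one of those is the cell it's entered from and the other is where it exits.
Route from K: down 1 to N, left 1 to M, up 2 to F, right 1 to H, up 1 to C, left 2 to A, down 3 to L — 11 moves in all.
Check: all 12 open cells covered.

K N M J F H C B A D I L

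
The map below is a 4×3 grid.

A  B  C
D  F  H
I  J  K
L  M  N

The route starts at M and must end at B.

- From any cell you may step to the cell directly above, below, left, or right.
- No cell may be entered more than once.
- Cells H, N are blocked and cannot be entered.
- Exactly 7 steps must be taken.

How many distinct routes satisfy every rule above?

Need simple routes of exactly 7 moves from M to B (Manhattan distance 3, so 2 moves are spent on a detour and 2 undoing it).
Enumerating: M L I J F D A B.
That gives 1 route.

1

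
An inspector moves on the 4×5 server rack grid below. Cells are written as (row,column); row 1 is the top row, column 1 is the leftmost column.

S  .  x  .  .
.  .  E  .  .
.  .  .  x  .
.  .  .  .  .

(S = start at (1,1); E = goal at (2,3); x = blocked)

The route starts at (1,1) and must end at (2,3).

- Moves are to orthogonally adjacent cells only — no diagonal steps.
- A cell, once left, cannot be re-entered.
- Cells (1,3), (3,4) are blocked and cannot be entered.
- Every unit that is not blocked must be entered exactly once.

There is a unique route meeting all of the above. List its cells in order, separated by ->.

(1,1) -> (1,2) -> (2,2) -> (2,1) -> (3,1) -> (4,1) -> (4,2) -> (3,2) -> (3,3) -> (4,3) -> (4,4) -> (4,5) -> (3,5) -> (2,5) -> (1,5) -> (1,4) -> (2,4) -> (2,3)

Need to visit all 18 open cells exactly once, starting at (1,1) and ending at (2,3).
Route from (1,1): right to (1,2), down to (2,2), left to (2,1), 2× down (reaching (4,1)), right to (4,2), up to (3,2), right to (3,3), down to (4,3), 2× right (reaching (4,5)), 3× up (reaching (1,5)), left to (1,4), down to (2,4), left to (2,3) — 17 moves in all.
Check: all 18 open cells covered.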